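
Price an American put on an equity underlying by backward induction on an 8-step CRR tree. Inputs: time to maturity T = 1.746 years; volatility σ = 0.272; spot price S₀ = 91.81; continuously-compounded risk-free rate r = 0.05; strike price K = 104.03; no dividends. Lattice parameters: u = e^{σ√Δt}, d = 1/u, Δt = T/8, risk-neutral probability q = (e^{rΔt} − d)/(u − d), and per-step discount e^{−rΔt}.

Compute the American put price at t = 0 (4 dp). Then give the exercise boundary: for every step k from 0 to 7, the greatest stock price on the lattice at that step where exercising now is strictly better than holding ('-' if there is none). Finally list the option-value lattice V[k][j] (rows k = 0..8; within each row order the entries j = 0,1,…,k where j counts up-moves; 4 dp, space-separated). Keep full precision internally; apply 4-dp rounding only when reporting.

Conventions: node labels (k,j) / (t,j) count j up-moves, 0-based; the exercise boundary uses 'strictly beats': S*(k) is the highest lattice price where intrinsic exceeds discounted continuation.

Δt=0.21825, u=1.13550, d=0.88067, q=0.51133, disc=e^(-rΔt)=0.98915
k=8 terminal: V=max(K-S,0) → 70.8099 61.1976 48.8038 32.8238 12.2200 0.0000 0.0000 0.0000 0.0000
k=7: j=0 S=37.7213 intr=66.3087 cont=65.1796 V=66.3087[EX]; j=1 S=48.6361 intr=55.3939 cont=54.2648 V=55.3939[EX]; j=2 S=62.7092 intr=41.3208 cont=40.1917 V=41.3208[EX]; j=3 S=80.8544 intr=23.1756 cont=22.0465 V=23.1756[EX]; j=4 S=104.2500 intr=0.0000 cont=5.9067 V=5.9067[hold]; j=5 S=134.4152 intr=0.0000 cont=0.0000 V=0.0000[hold]; j=6 S=173.3089 intr=0.0000 cont=0.0000 V=0.0000[hold]; j=7 S=223.4566 intr=0.0000 cont=0.0000 V=0.0000[hold]  S*(7)=80.8544
k=6: j=0 S=42.8324 intr=61.1976 cont=60.0685 V=61.1976[EX]; j=1 S=55.2262 intr=48.8038 cont=47.6747 V=48.8038[EX]; j=2 S=71.2062 intr=32.8238 cont=31.6948 V=32.8238[EX]; j=3 S=91.8100 intr=12.2200 cont=14.1897 V=14.1897[hold]; j=4 S=118.3756 intr=0.0000 cont=2.8551 V=2.8551[hold]; j=5 S=152.6282 intr=0.0000 cont=0.0000 V=0.0000[hold]; j=6 S=196.7918 intr=0.0000 cont=0.0000 V=0.0000[hold]  S*(6)=71.2062
k=5: j=0 S=48.6361 intr=55.3939 cont=54.2648 V=55.3939[EX]; j=1 S=62.7092 intr=41.3208 cont=40.1917 V=41.3208[EX]; j=2 S=80.8544 intr=23.1756 cont=23.0428 V=23.1756[EX]; j=3 S=104.2500 intr=0.0000 cont=8.3029 V=8.3029[hold]; j=4 S=134.4152 intr=0.0000 cont=1.3800 V=1.3800[hold]; j=5 S=173.3089 intr=0.0000 cont=0.0000 V=0.0000[hold]  S*(5)=80.8544
k=4: j=0 S=55.2262 intr=48.8038 cont=47.6747 V=48.8038[EX]; j=1 S=71.2062 intr=32.8238 cont=31.6948 V=32.8238[EX]; j=2 S=91.8100 intr=12.2200 cont=15.4017 V=15.4017[hold]; j=3 S=118.3756 intr=0.0000 cont=4.7113 V=4.7113[hold]; j=4 S=152.6282 intr=0.0000 cont=0.6671 V=0.6671[hold]  S*(4)=71.2062
k=3: j=0 S=62.7092 intr=41.3208 cont=40.1917 V=41.3208[EX]; j=1 S=80.8544 intr=23.1756 cont=23.6558 V=23.6558[hold]; j=2 S=104.2500 intr=0.0000 cont=9.8275 V=9.8275[hold]; j=3 S=134.4152 intr=0.0000 cont=2.6147 V=2.6147[hold]  S*(3)=62.7092
k=2: j=0 S=71.2062 intr=32.8238 cont=31.9376 V=32.8238[EX]; j=1 S=91.8100 intr=12.2200 cont=16.4049 V=16.4049[hold]; j=2 S=118.3756 intr=0.0000 cont=6.0727 V=6.0727[hold]  S*(2)=71.2062
k=1: j=0 S=80.8544 intr=23.1756 cont=24.1632 V=24.1632[hold]; j=1 S=104.2500 intr=0.0000 cont=11.0010 V=11.0010[hold]  S*(1)=-
k=0: j=0 S=91.8100 intr=12.2200 cont=17.2437 V=17.2437[hold]  S*(0)=-

price = 17.2437
boundary = - - 71.2062 62.7092 71.2062 80.8544 71.2062 80.8544
tree:
17.2437
24.1632 11.0010
32.8238 16.4049 6.0727
41.3208 23.6558 9.8275 2.6147
48.8038 32.8238 15.4017 4.7113 0.6671
55.3939 41.3208 23.1756 8.3029 1.3800 0.0000
61.1976 48.8038 32.8238 14.1897 2.8551 0.0000 0.0000
66.3087 55.3939 41.3208 23.1756 5.9067 0.0000 0.0000 0.0000
70.8099 61.1976 48.8038 32.8238 12.2200 0.0000 0.0000 0.0000 0.0000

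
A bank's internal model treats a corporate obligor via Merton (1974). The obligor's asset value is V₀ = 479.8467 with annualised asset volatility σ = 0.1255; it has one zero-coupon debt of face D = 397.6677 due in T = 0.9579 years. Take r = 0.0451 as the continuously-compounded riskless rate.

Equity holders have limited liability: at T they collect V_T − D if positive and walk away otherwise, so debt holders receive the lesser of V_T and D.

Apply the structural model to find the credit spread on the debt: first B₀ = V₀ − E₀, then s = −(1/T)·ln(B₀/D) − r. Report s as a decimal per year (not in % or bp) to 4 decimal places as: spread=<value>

Equity is a call on the firm's assets struck at D = 397.6677:
d₁ = [ln(V₀/D) + (r + σ²/2)T] / (σ√T)
   = [ln(479.8467/397.6677) + (0.0451 + 0.5·0.1255²)·0.9579] / (0.1255·√0.9579)
   = [0.187850 + 0.050745] / 0.122830 = 1.942483
d₂ = d₁ − σ√T = 1.942483 − 0.122830 = 1.819653
N(d₁) = 0.973961,  N(d₂) = 0.965594,  e^(−rT) = 0.957719
E₀ = V₀·N(d₁) − D·e^(−rT)·N(d₂)
   = 479.8467·0.973961 − 397.6677·0.957719·0.965594 = 99.601688
B₀ = V₀ − E₀ = 479.8467 − 99.601688 = 380.245012
spread = −(1/T)·ln(B₀/D) − r = −(1/0.9579)·ln(380.245012/397.6677) − 0.0451 = 0.00166993

spread=0.0017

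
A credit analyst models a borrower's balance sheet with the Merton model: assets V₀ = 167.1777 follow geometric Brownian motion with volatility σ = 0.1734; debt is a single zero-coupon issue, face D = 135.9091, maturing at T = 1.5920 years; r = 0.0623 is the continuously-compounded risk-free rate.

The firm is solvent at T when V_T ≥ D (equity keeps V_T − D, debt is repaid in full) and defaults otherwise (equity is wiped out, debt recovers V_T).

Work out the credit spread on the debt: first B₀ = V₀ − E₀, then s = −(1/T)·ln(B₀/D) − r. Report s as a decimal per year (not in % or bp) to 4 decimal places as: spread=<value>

Equity is a call on the firm's assets struck at D = 135.9091:
d₁ = [ln(V₀/D) + (r + σ²/2)T] / (σ√T)
   = [ln(167.1777/135.9091) + (0.0623 + 0.5·0.1734²)·1.5920] / (0.1734·√1.5920)
   = [0.207071 + 0.123115] / 0.218787 = 1.509171
d₂ = d₁ − σ√T = 1.509171 − 0.218787 = 1.290385
N(d₁) = 0.934373,  N(d₂) = 0.901541,  e^(−rT) = 0.905578
E₀ = V₀·N(d₁) − D·e^(−rT)·N(d₂)
   = 167.1777·0.934373 − 135.9091·0.905578·0.901541 = 45.247838
B₀ = V₀ − E₀ = 167.1777 − 45.247838 = 121.929862
spread = −(1/T)·ln(B₀/D) − r = −(1/1.5920)·ln(121.929862/135.9091) − 0.0623 = 0.00587858

spread=0.0059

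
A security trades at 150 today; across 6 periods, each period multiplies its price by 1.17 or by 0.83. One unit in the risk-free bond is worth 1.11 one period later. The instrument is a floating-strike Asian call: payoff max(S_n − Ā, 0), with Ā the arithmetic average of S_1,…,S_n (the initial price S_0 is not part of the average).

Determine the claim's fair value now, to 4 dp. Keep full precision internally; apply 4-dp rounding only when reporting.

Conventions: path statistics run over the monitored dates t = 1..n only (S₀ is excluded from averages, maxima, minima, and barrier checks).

price = 33.4949

Set p* = 0.8235 (from d < R < u); the path-dependent value is the discounted p*-expectation over all price paths.
Enumerate all 2^6 = 64 price paths (U = up ×1.17, D = down ×0.83); each path with k up-moves has probability p*^k·(1−p*)^(6−k).
DDDDDD: Ā=82.1529, payoff=0.0000, prob=0.000030
UDDDDD: Ā=115.8058, payoff=0.0000, prob=0.000141
DUDDDD: Ā=107.3058, payoff=0.0000, prob=0.000141
UUDDDD: Ā=151.2625, payoff=0.0000, prob=0.000658
DDUDDD: Ā=100.2508, payoff=0.0000, prob=0.000141
UDUDDD: Ā=141.3175, payoff=0.0000, prob=0.000658
DUUDDD: Ā=132.8175, payoff=0.0000, prob=0.000658
UUUDDD: Ā=187.2246, payoff=0.0000, prob=0.003069
DDDUDD: Ā=94.3952, payoff=0.0000, prob=0.000141
UDDUDD: Ā=133.0631, payoff=0.0000, prob=0.000658
DUDUDD: Ā=124.5631, payoff=0.0000, prob=0.000658
UUDUDD: Ā=175.5890, payoff=0.0000, prob=0.003069
DDUUDD: Ā=117.5081, payoff=0.0000, prob=0.000658
UDUUDD: Ā=165.6440, payoff=0.0000, prob=0.003069
DUUUDD: Ā=157.1440, payoff=0.0000, prob=0.003069
UUUUDD: Ā=221.5162, payoff=0.0000, prob=0.014324
DDDDUD: Ā=89.5350, payoff=0.0000, prob=0.000141
UDDDUD: Ā=126.2120, payoff=0.0000, prob=0.000658
DUDDUD: Ā=117.7120, payoff=0.0000, prob=0.000658
UUDDUD: Ā=165.9314, payoff=0.0000, prob=0.003069
DDUDUD: Ā=110.6570, payoff=0.0000, prob=0.000658
UDUDUD: Ā=155.9864, payoff=0.0000, prob=0.003069
DUUDUD: Ā=147.4864, payoff=0.0000, prob=0.003069
UUUDUD: Ā=207.9025, payoff=0.0000, prob=0.014324
DDDUUD: Ā=104.8013, payoff=0.0000, prob=0.000658
UDDUUD: Ā=147.7320, payoff=0.0000, prob=0.003069
DUDUUD: Ā=139.2320, payoff=0.0000, prob=0.003069
UUDUUD: Ā=196.2668, payoff=0.0000, prob=0.014324
DDUUUD: Ā=132.1770, payoff=5.1902, prob=0.003069
UDUUUD: Ā=186.3218, payoff=7.3163, prob=0.014324
DUUUUD: Ā=177.8218, payoff=15.8163, prob=0.014324
UUUUUD: Ā=250.6645, payoff=22.2953, prob=0.066845
DDDDDU: Ā=85.5011, payoff=0.0000, prob=0.000141
UDDDDU: Ā=120.5256, payoff=0.0000, prob=0.000658
DUDDDU: Ā=112.0256, payoff=0.0000, prob=0.000658
UUDDDU: Ā=157.9156, payoff=0.0000, prob=0.003069
DDUDDU: Ā=104.9706, payoff=0.0000, prob=0.000658
UDUDDU: Ā=147.9706, payoff=0.0000, prob=0.003069
DUUDDU: Ā=139.4706, payoff=0.0000, prob=0.003069
UUUDDU: Ā=196.6031, payoff=0.0000, prob=0.014324
DDDUDU: Ā=99.1149, payoff=0.0000, prob=0.000658
UDDUDU: Ā=139.7162, payoff=0.0000, prob=0.003069
DUDUDU: Ā=131.2162, payoff=6.1510, prob=0.003069
UUDUDU: Ā=184.9674, payoff=8.6707, prob=0.014324
DDUUDU: Ā=124.1612, payoff=13.2060, prob=0.003069
UDUUDU: Ā=175.0224, payoff=18.6157, prob=0.014324
DUUUDU: Ā=166.5224, payoff=27.1157, prob=0.014324
UUUUDU: Ā=234.7365, payoff=38.2233, prob=0.066845
DDDDUU: Ā=94.2547, payoff=3.1938, prob=0.000658
UDDDUU: Ā=132.8651, payoff=4.5021, prob=0.003069
DUDDUU: Ā=124.3651, payoff=13.0021, prob=0.003069
UUDDUU: Ā=175.3099, payoff=18.3283, prob=0.014324
DDUDUU: Ā=117.3101, payoff=20.0571, prob=0.003069
UDUDUU: Ā=165.3649, payoff=28.2733, prob=0.014324
DUUDUU: Ā=156.8649, payoff=36.7733, prob=0.014324
UUUDUU: Ā=221.1228, payoff=51.8370, prob=0.066845
DDDUUU: Ā=111.4545, payoff=25.9128, prob=0.003069
UDDUUU: Ā=157.1105, payoff=36.5276, prob=0.014324
DUDUUU: Ā=148.6105, payoff=45.0276, prob=0.014324
UUDUUU: Ā=209.4871, payoff=63.4727, prob=0.066845
DDUUUU: Ā=141.5555, payoff=52.0826, prob=0.014324
UDUUUU: Ā=199.5421, payoff=73.4177, prob=0.066845
DUUUUU: Ā=191.0421, payoff=81.9177, prob=0.066845
UUUUUU: Ā=269.3003, payoff=115.4743, prob=0.311943
Price = Σ prob·payoff / R^6 = 62.649282 / 1.870415 = 33.4949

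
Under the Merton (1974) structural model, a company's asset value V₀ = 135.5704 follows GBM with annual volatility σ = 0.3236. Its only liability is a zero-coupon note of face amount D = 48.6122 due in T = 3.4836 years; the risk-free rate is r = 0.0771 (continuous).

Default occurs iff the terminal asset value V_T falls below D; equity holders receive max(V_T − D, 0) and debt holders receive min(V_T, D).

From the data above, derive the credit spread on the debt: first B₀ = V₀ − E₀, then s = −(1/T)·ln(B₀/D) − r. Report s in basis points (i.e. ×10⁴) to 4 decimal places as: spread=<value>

spread=18.3953

Apply the equity-as-call identities (strike 48.6122, horizon 3.4836 years):
d₁ = [ln(V₀/D) + (r + σ²/2)T] / (σ√T)
   = [ln(135.5704/48.6122) + (0.0771 + 0.5·0.3236²)·3.4836] / (0.3236·√3.4836)
   = [1.025617 + 0.450982] / 0.603980 = 2.444779
d₂ = d₁ − σ√T = 2.444779 − 0.603980 = 1.840799
N(d₁) = 0.992753,  N(d₂) = 0.967174,  e^(−rT) = 0.764460
E₀ = V₀·N(d₁) − D·e^(−rT)·N(d₂)
   = 135.5704·0.992753 − 48.6122·0.764460·0.967174 = 98.645697
B₀ = V₀ − E₀ = 135.5704 − 98.645697 = 36.924703
spread = −(1/T)·ln(B₀/D) − r = −(1/3.4836)·ln(36.924703/48.6122) − 0.0771 = 0.00183953
in basis points: 0.00183953 × 10⁴ = 18.3953 bp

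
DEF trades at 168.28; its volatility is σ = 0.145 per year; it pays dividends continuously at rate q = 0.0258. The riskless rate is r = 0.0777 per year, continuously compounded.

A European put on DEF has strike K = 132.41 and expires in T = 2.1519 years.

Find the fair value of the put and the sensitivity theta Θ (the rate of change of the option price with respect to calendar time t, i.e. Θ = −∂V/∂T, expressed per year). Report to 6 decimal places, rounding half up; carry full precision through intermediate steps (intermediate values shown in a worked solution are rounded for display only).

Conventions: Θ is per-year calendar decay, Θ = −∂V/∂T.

σ√T = 0.145·√2.1519 = 0.212706
d₁ = (ln(S/K) + (r−q+σ²/2)T) / (σ√T) = (ln(168.28/132.41) + (0.0777−0.0258+0.145²/2)·2.1519) / 0.212706 = (0.239726 + 0.134305) / 0.212706 = 1.758447
d₂ = d₁ − σ√T = 1.758447 − 0.212706 = 1.545741
e^{−rT} = 0.846028
e^{−qT} = 0.945994
N(−d₁) = 0.039336,  N(−d₂) = 0.061084
Put price V = K·e^{−rT}·N(−d₂) − S·e^{−qT}·N(−d₁) = 6.842740 − 6.261935 = 0.580804
φ(d₁) = (1/√(2π))·e^{−d₁²/2} = 0.085008
Θ = −S·e^{−qT}·φ(d₁)·σ/(2√T) − q·S·e^{−qT}·N(−d₁) + r·K·e^{−rT}·N(−d₂) = −0.668820 − 0.161558 + 0.531681 = -0.298697

price = 0.580804
Θ = -0.298697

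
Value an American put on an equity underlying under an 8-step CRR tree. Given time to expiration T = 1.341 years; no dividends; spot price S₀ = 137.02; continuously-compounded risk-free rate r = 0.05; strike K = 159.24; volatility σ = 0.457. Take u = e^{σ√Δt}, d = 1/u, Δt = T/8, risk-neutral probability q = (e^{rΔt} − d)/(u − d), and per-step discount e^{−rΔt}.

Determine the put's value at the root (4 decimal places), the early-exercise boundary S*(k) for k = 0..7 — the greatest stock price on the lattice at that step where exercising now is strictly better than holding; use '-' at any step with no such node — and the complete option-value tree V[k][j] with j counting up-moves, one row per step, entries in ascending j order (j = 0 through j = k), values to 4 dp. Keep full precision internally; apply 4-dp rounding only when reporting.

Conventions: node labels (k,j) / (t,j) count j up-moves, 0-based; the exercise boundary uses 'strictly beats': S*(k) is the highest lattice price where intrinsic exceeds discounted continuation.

Δt=0.16762, u=1.20575, d=0.82936, q=0.47572, disc=e^(-rΔt)=0.99165
k=8 terminal: V=max(K-S,0) → 128.5700 114.6506 94.4140 64.9932 22.2200 0.0000 0.0000 0.0000 0.0000
k=7: j=0 S=36.9805 intr=122.2595 cont=120.9304 V=122.2595[EX]; j=1 S=53.7639 intr=105.4761 cont=104.1471 V=105.4761[EX]; j=2 S=78.1642 intr=81.0758 cont=79.7468 V=81.0758[EX]; j=3 S=113.6384 intr=45.6016 cont=44.2725 V=45.6016[EX]; j=4 S=165.2124 intr=0.0000 cont=11.5523 V=11.5523[hold]; j=5 S=240.1929 intr=0.0000 cont=0.0000 V=0.0000[hold]; j=6 S=349.2026 intr=0.0000 cont=0.0000 V=0.0000[hold]; j=7 S=507.6857 intr=0.0000 cont=0.0000 V=0.0000[hold]  S*(7)=113.6384
k=6: j=0 S=44.5894 intr=114.6506 cont=113.3215 V=114.6506[EX]; j=1 S=64.8260 intr=94.4140 cont=93.0850 V=94.4140[EX]; j=2 S=94.2468 intr=64.9932 cont=63.6642 V=64.9932[EX]; j=3 S=137.0200 intr=22.2200 cont=29.1582 V=29.1582[hold]; j=4 S=199.2055 intr=0.0000 cont=6.0061 V=6.0061[hold]; j=5 S=289.6135 intr=0.0000 cont=0.0000 V=0.0000[hold]; j=6 S=421.0525 intr=0.0000 cont=0.0000 V=0.0000[hold]  S*(6)=94.2468
k=5: j=0 S=53.7639 intr=105.4761 cont=104.1471 V=105.4761[EX]; j=1 S=78.1642 intr=81.0758 cont=79.7468 V=81.0758[EX]; j=2 S=113.6384 intr=45.6016 cont=47.5456 V=47.5456[hold]; j=3 S=165.2124 intr=0.0000 cont=17.9928 V=17.9928[hold]; j=4 S=240.1929 intr=0.0000 cont=3.1226 V=3.1226[hold]; j=5 S=349.2026 intr=0.0000 cont=0.0000 V=0.0000[hold]  S*(5)=78.1642
k=4: j=0 S=64.8260 intr=94.4140 cont=93.0850 V=94.4140[EX]; j=1 S=94.2468 intr=64.9932 cont=64.5813 V=64.9932[EX]; j=2 S=137.0200 intr=22.2200 cont=33.2073 V=33.2073[hold]; j=3 S=199.2055 intr=0.0000 cont=10.8276 V=10.8276[hold]; j=4 S=289.6135 intr=0.0000 cont=1.6234 V=1.6234[hold]  S*(4)=94.2468
k=3: j=0 S=78.1642 intr=81.0758 cont=79.7468 V=81.0758[EX]; j=1 S=113.6384 intr=45.6016 cont=49.4557 V=49.4557[hold]; j=2 S=165.2124 intr=0.0000 cont=22.3725 V=22.3725[hold]; j=3 S=240.1929 intr=0.0000 cont=6.3952 V=6.3952[hold]  S*(3)=78.1642
k=2: j=0 S=94.2468 intr=64.9932 cont=65.4824 V=65.4824[hold]; j=1 S=137.0200 intr=22.2200 cont=36.2665 V=36.2665[hold]; j=2 S=199.2055 intr=0.0000 cont=14.6485 V=14.6485[hold]  S*(2)=-
k=1: j=0 S=113.6384 intr=45.6016 cont=51.1532 V=51.1532[hold]; j=1 S=165.2124 intr=0.0000 cont=25.7655 V=25.7655[hold]  S*(1)=-
k=0: j=0 S=137.0200 intr=22.2200 cont=38.7496 V=38.7496[hold]  S*(0)=-

price = 38.7496
boundary = - - - 78.1642 94.2468 78.1642 94.2468 113.6384
tree:
38.7496
51.1532 25.7655
65.4824 36.2665 14.6485
81.0758 49.4557 22.3725 6.3952
94.4140 64.9932 33.2073 10.8276 1.6234
105.4761 81.0758 47.5456 17.9928 3.1226 0.0000
114.6506 94.4140 64.9932 29.1582 6.0061 0.0000 0.0000
122.2595 105.4761 81.0758 45.6016 11.5523 0.0000 0.0000 0.0000
128.5700 114.6506 94.4140 64.9932 22.2200 0.0000 0.0000 0.0000 0.0000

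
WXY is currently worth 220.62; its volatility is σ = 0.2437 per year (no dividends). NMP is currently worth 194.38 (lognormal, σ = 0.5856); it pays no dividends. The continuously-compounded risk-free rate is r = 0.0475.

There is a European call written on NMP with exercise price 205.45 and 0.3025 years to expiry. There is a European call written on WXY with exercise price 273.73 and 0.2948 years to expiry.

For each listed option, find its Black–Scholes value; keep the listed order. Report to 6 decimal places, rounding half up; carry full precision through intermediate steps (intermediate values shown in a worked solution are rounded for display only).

price(NMP call K=205.45) = 21.523549
price(WXY call K=273.73) = 0.893605

[NMP call K=205.45]
σ√T = 0.5856·√0.3025 = 0.322080
d₁ = (ln(S/K) + (r+σ²/2)T) / (σ√T) = (ln(194.38/205.45) + (0.0475+0.5856²/2)·0.3025) / 0.322080 = (-0.055388 + 0.066237) / 0.322080 = 0.033684
d₂ = d₁ − σ√T = 0.033684 − 0.322080 = -0.288396
e^{−rT} = 0.985734
N(d₁) = 0.513435,  N(d₂) = 0.386522
price = S·N(d₁) − K·e^{−rT}·N(d₂) = 99.801551 − 78.278001 = 21.523549
[WXY call K=273.73]
σ√T = 0.2437·√0.2948 = 0.132318
d₁ = (ln(S/K) + (r+σ²/2)T) / (σ√T) = (ln(220.62/273.73) + (0.0475+0.2437²/2)·0.2948) / 0.132318 = (-0.215700 + 0.022757) / 0.132318 = -1.458179
d₂ = d₁ − σ√T = -1.458179 − 0.132318 = -1.590497
e^{−rT} = 0.986095
N(d₁) = 0.072396,  N(d₂) = 0.055861
price = S·N(d₁) − K·e^{−rT}·N(d₂) = 15.971934 − 15.078329 = 0.893605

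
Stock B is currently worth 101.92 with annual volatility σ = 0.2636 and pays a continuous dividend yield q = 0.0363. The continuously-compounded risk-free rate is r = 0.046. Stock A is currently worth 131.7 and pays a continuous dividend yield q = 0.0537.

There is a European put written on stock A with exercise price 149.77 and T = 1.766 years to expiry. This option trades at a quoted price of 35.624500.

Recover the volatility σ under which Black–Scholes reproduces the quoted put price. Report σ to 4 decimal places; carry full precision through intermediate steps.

At σ = 0.3766 the Black–Scholes value reproduces the quote:
σ√T = 0.3766·√1.766 = 0.500467
d₁ = (ln(S/K) + (r−q+σ²/2)T) / (σ√T) = (ln(131.7/149.77) + (0.046−0.0537+0.3766²/2)·1.766) / 0.500467 = (-0.128574 + 0.111636) / 0.500467 = -0.033846
d₂ = d₁ − σ√T = -0.033846 − 0.500467 = -0.534313
e^{−rT} = 0.921976
e^{−qT} = 0.909524
N(−d₁) = 0.513500,  N(−d₂) = 0.703437
V = K·e^{−rT}·N(−d₂) − S·e^{−qT}·N(−d₁) = 97.133711 − 61.509211 = 35.624500 (the quoted price), and the Black–Scholes price is strictly increasing in σ, so σ is unique

sigma = 0.3766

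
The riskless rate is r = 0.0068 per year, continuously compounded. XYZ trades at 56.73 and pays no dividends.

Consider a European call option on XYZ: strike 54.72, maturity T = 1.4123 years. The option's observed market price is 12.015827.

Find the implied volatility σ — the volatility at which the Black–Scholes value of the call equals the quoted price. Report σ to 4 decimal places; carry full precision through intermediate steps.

At σ = 0.4111 the Black–Scholes value reproduces the quote:
σ√T = 0.4111·√1.4123 = 0.488552
d₁ = (ln(S/K) + (r+σ²/2)T) / (σ√T) = (ln(56.73/54.72) + (0.0068+0.4111²/2)·1.4123) / 0.488552 = (0.036074 + 0.128945) / 0.488552 = 0.337772
d₂ = d₁ − σ√T = 0.337772 − 0.488552 = -0.150780
e^{−rT} = 0.990442
N(d₁) = 0.632232,  N(d₂) = 0.440074
V = S·N(d₁) − K·e^{−rT}·N(d₂) = 35.866545 − 23.850719 = 12.015827 (the quoted price), and the Black–Scholes price is strictly increasing in σ, so σ is unique

sigma = 0.4111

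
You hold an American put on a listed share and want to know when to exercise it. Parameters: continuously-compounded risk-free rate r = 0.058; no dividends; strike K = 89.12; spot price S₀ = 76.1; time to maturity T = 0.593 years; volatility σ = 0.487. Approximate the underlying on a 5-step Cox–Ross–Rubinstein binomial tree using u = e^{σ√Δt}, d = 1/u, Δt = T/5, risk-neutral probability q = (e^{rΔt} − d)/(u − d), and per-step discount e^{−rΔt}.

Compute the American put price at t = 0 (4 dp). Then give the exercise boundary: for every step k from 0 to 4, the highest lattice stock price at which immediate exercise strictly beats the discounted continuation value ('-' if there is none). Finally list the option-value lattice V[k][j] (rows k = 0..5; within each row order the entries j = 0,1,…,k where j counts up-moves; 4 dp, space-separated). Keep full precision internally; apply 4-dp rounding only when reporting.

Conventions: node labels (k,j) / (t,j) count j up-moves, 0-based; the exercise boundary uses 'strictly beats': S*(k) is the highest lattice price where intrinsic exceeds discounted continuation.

price = 17.9843
boundary = - - 54.4139 64.3498 76.1000
tree:
17.9843
25.5902 9.9593
34.7061 16.0301 3.4905
43.1079 24.7702 6.7414 0.0000
50.2124 34.7061 13.0200 0.0000 0.0000
56.2199 43.1079 24.7702 0.0000 0.0000 0.0000

Δt=0.11860, u=1.18260, d=0.84559, q=0.47865, disc=e^(-rΔt)=0.99314
k=5 terminal: V=max(K-S,0) → 56.2199 43.1079 24.7702 0.0000 0.0000 0.0000
k=4: j=0 S=38.9076 intr=50.2124 cont=49.6015 V=50.2124[EX]; j=1 S=54.4139 intr=34.7061 cont=34.0952 V=34.7061[EX]; j=2 S=76.1000 intr=13.0200 cont=12.8254 V=13.0200[EX]; j=3 S=106.4290 intr=0.0000 cont=0.0000 V=0.0000[hold]; j=4 S=148.8453 intr=0.0000 cont=0.0000 V=0.0000[hold]  S*(4)=76.1000
k=3: j=0 S=46.0121 intr=43.1079 cont=42.4970 V=43.1079[EX]; j=1 S=64.3498 intr=24.7702 cont=24.1593 V=24.7702[EX]; j=2 S=89.9958 intr=0.0000 cont=6.7414 V=6.7414[hold]; j=3 S=125.8628 intr=0.0000 cont=0.0000 V=0.0000[hold]  S*(3)=64.3498
k=2: j=0 S=54.4139 intr=34.7061 cont=34.0952 V=34.7061[EX]; j=1 S=76.1000 intr=13.0200 cont=16.0301 V=16.0301[hold]; j=2 S=106.4290 intr=0.0000 cont=3.4905 V=3.4905[hold]  S*(2)=54.4139
k=1: j=0 S=64.3498 intr=24.7702 cont=25.5902 V=25.5902[hold]; j=1 S=89.9958 intr=0.0000 cont=9.9593 V=9.9593[hold]  S*(1)=-
k=0: j=0 S=76.1000 intr=13.0200 cont=17.9843 V=17.9843[hold]  S*(0)=-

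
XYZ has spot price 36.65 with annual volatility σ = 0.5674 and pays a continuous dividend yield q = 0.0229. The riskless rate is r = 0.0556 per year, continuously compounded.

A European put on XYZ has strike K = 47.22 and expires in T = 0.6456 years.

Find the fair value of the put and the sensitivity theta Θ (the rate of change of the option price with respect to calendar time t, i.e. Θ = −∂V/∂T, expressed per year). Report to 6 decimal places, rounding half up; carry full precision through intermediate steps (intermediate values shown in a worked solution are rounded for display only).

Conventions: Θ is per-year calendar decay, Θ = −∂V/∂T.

price = 12.998793
Θ = -3.444969

σ√T = 0.5674·√0.6456 = 0.455902
d₁ = (ln(S/K) + (r−q+σ²/2)T) / (σ√T) = (ln(36.65/47.22) + (0.0556−0.0229+0.5674²/2)·0.6456) / 0.455902 = (-0.253404 + 0.125034) / 0.455902 = -0.281574
d₂ = d₁ − σ√T = -0.281574 − 0.455902 = -0.737475
e^{−rT} = 0.964741
e^{−qT} = 0.985325
N(−d₁) = 0.610865,  N(−d₂) = 0.769583
Put price V = K·e^{−rT}·N(−d₂) − S·e^{−qT}·N(−d₁) = 35.058429 − 22.059636 = 12.998793
φ(d₁) = (1/√(2π))·e^{−d₁²/2} = 0.383437
Θ = −S·e^{−qT}·φ(d₁)·σ/(2√T) − q·S·e^{−qT}·N(−d₁) + r·K·e^{−rT}·N(−d₂) = −4.889052 − 0.505166 + 1.949249 = -3.444969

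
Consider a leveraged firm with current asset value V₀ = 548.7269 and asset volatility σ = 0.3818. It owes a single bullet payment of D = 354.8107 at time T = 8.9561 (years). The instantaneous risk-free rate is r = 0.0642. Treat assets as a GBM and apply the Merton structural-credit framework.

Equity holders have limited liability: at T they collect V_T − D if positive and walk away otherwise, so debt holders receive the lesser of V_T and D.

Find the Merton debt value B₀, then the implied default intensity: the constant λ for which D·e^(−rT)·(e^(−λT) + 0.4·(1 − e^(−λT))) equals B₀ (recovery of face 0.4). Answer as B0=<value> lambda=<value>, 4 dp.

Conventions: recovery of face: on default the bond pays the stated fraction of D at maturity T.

B0=164.2791 lambda=0.0391

Apply the equity-as-call identities (strike 354.8107, horizon 8.9561 years):
d₁ = [ln(V₀/D) + (r + σ²/2)T] / (σ√T)
   = [ln(548.7269/354.8107) + (0.0642 + 0.5·0.3818²)·8.9561] / (0.3818·√8.9561)
   = [0.436016 + 1.227753] / 1.142603 = 1.456122
d₂ = d₁ − σ√T = 1.456122 − 1.142603 = 0.313518
N(d₁) = 0.927320,  N(d₂) = 0.623057,  e^(−rT) = 0.562715
E₀ = V₀·N(d₁) − D·e^(−rT)·N(d₂)
   = 548.7269·0.927320 − 354.8107·0.562715·0.623057 = 384.447849
B₀ = V₀ − E₀ = 548.7269 − 384.447849 = 164.279051
e^(−λT) = (B₀·e^(rT)/D − 0.4)/(1 − 0.4) = (164.2791·1.777098/354.8107 − 0.4)/0.6 = 0.70467509
λ = −ln(0.70467509)/8.9561 = 0.039082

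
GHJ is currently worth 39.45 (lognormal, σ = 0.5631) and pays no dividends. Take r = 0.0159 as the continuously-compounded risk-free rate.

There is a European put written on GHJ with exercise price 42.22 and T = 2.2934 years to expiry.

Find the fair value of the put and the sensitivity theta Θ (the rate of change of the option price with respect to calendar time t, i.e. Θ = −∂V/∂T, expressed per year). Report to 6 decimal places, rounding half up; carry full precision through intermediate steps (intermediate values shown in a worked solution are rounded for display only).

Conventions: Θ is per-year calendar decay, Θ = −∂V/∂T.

σ√T = 0.5631·√2.2934 = 0.852757
d₁ = (ln(S/K) + (r+σ²/2)T) / (σ√T) = (ln(39.45/42.22) + (0.0159+0.5631²/2)·2.2934) / 0.852757 = (-0.067860 + 0.400063) / 0.852757 = 0.389563
d₂ = d₁ − σ√T = 0.389563 − 0.852757 = -0.463194
e^{−rT} = 0.964192
N(−d₁) = 0.348430,  N(−d₂) = 0.678387
Put price V = K·e^{−rT}·N(−d₂) − S·N(−d₁) = 27.615918 − 13.745560 = 13.870358
φ(d₁) = (1/√(2π))·e^{−d₁²/2} = 0.369791
Θ = −S·φ(d₁)·σ/(2√T) + r·K·e^{−rT}·N(−d₂) = −2.712181 + 0.439093 = -2.273088

price = 13.870358
Θ = -2.273088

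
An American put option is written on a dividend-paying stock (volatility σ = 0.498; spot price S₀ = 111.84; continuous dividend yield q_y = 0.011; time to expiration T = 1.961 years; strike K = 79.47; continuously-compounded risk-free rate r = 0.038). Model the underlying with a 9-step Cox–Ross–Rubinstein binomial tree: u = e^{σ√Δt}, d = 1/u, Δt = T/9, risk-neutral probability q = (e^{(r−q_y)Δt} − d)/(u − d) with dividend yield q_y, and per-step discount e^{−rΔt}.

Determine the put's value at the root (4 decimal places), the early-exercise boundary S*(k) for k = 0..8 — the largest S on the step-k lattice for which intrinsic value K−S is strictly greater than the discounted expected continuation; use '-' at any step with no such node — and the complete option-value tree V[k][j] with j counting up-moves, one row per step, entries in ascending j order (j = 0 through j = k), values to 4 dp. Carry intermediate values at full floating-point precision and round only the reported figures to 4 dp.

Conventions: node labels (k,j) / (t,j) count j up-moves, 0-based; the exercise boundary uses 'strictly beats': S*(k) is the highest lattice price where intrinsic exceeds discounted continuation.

price = 11.1670
boundary = - - - - - 34.9799 44.1341 34.9799 44.1341
tree:
11.1670
15.6071 6.0469
21.2695 9.1024 2.4935
28.1561 13.4004 4.1148 0.5949
36.0547 19.1994 6.6917 1.1001 0.0000
44.4901 26.5987 10.6776 2.0343 0.0000 0.0000
51.7456 35.3359 16.6078 3.7617 0.0000 0.0000 0.0000
57.4961 44.4901 24.9099 6.9561 0.0000 0.0000 0.0000 0.0000
62.0539 51.7456 35.3359 12.8631 0.0000 0.0000 0.0000 0.0000 0.0000
65.6663 57.4961 44.4901 23.7861 0.0000 0.0000 0.0000 0.0000 0.0000 0.0000

params: Δt=0.21789 u=1.26170 d=0.79258 q=0.45472 e^(-rΔt)=0.99175
t_9 payoffs: 65.6663 57.4961 44.4901 23.7861 0.0000 0.0000 0.0000 0.0000 0.0000 0.0000
t_8: node(8,0) S=17.4161 payoff=62.0539 vs cont=61.4403 → 62.0539 [stop]  node(8,1) S=27.7244 payoff=51.7456 vs cont=51.1567 → 51.7456 [stop]  node(8,2) S=44.1341 payoff=35.3359 vs cont=34.7863 → 35.3359 [stop]  node(8,3) S=70.2564 payoff=9.2136 vs cont=12.8631 → 12.8631 [wait]  node(8,4) S=111.8400 payoff=0.0000 vs cont=0.0000 → 0.0000 [wait]  node(8,5) S=178.0364 payoff=0.0000 vs cont=0.0000 → 0.0000 [wait]  node(8,6) S=283.4133 payoff=0.0000 vs cont=0.0000 → 0.0000 [wait]  node(8,7) S=451.1613 payoff=0.0000 vs cont=0.0000 → 0.0000 [wait]  node(8,8) S=718.1967 payoff=0.0000 vs cont=0.0000 → 0.0000 [wait]  ⇒ S*(8)=44.1341
t_7: node(7,0) S=21.9739 payoff=57.4961 vs cont=56.8934 → 57.4961 [stop]  node(7,1) S=34.9799 payoff=44.4901 vs cont=43.9186 → 44.4901 [stop]  node(7,2) S=55.6839 payoff=23.7861 vs cont=24.9099 → 24.9099 [wait]  node(7,3) S=88.6424 payoff=0.0000 vs cont=6.9561 → 6.9561 [wait]  node(7,4) S=141.1084 payoff=0.0000 vs cont=0.0000 → 0.0000 [wait]  node(7,5) S=224.6283 payoff=0.0000 vs cont=0.0000 → 0.0000 [wait]  node(7,6) S=357.5823 payoff=0.0000 vs cont=0.0000 → 0.0000 [wait]  node(7,7) S=569.2298 payoff=0.0000 vs cont=0.0000 → 0.0000 [wait]  ⇒ S*(7)=34.9799
t_6: node(6,0) S=27.7244 payoff=51.7456 vs cont=51.1567 → 51.7456 [stop]  node(6,1) S=44.1341 payoff=35.3359 vs cont=35.2931 → 35.3359 [stop]  node(6,2) S=70.2564 payoff=9.2136 vs cont=16.6078 → 16.6078 [wait]  node(6,3) S=111.8400 payoff=0.0000 vs cont=3.7617 → 3.7617 [wait]  node(6,4) S=178.0364 payoff=0.0000 vs cont=0.0000 → 0.0000 [wait]  node(6,5) S=283.4133 payoff=0.0000 vs cont=0.0000 → 0.0000 [wait]  node(6,6) S=451.1613 payoff=0.0000 vs cont=0.0000 → 0.0000 [wait]  ⇒ S*(6)=44.1341
t_5: node(5,0) S=34.9799 payoff=44.4901 vs cont=43.9186 → 44.4901 [stop]  node(5,1) S=55.6839 payoff=23.7861 vs cont=26.5987 → 26.5987 [wait]  node(5,2) S=88.6424 payoff=0.0000 vs cont=10.6776 → 10.6776 [wait]  node(5,3) S=141.1084 payoff=0.0000 vs cont=2.0343 → 2.0343 [wait]  node(5,4) S=224.6283 payoff=0.0000 vs cont=0.0000 → 0.0000 [wait]  node(5,5) S=357.5823 payoff=0.0000 vs cont=0.0000 → 0.0000 [wait]  ⇒ S*(5)=34.9799
t_4: node(4,0) S=44.1341 payoff=35.3359 vs cont=36.0547 → 36.0547 [wait]  node(4,1) S=70.2564 payoff=9.2136 vs cont=19.1994 → 19.1994 [wait]  node(4,2) S=111.8400 payoff=0.0000 vs cont=6.6917 → 6.6917 [wait]  node(4,3) S=178.0364 payoff=0.0000 vs cont=1.1001 → 1.1001 [wait]  node(4,4) S=283.4133 payoff=0.0000 vs cont=0.0000 → 0.0000 [wait]  ⇒ S*(4)=-
t_3: node(3,0) S=55.6839 payoff=23.7861 vs cont=28.1561 → 28.1561 [wait]  node(3,1) S=88.6424 payoff=0.0000 vs cont=13.4004 → 13.4004 [wait]  node(3,2) S=141.1084 payoff=0.0000 vs cont=4.1148 → 4.1148 [wait]  node(3,3) S=224.6283 payoff=0.0000 vs cont=0.5949 → 0.5949 [wait]  ⇒ S*(3)=-
t_2: node(2,0) S=70.2564 payoff=9.2136 vs cont=21.2695 → 21.2695 [wait]  node(2,1) S=111.8400 payoff=0.0000 vs cont=9.1024 → 9.1024 [wait]  node(2,2) S=178.0364 payoff=0.0000 vs cont=2.4935 → 2.4935 [wait]  ⇒ S*(2)=-
t_1: node(1,0) S=88.6424 payoff=0.0000 vs cont=15.6071 → 15.6071 [wait]  node(1,1) S=141.1084 payoff=0.0000 vs cont=6.0469 → 6.0469 [wait]  ⇒ S*(1)=-
t_0: node(0,0) S=111.8400 payoff=0.0000 vs cont=11.1670 → 11.1670 [wait]  ⇒ S*(0)=-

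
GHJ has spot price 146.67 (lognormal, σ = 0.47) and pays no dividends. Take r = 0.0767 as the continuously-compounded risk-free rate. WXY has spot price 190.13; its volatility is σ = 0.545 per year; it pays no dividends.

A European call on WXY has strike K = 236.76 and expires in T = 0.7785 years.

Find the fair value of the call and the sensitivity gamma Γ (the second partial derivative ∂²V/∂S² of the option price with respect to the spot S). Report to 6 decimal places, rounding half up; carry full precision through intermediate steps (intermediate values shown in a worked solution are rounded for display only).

σ√T = 0.545·√0.7785 = 0.480868
d₁ = (ln(S/K) + (r+σ²/2)T) / (σ√T) = (ln(190.13/236.76) + (0.0767+0.545²/2)·0.7785) / 0.480868 = (-0.219339 + 0.175328) / 0.480868 = -0.091524
d₂ = d₁ − σ√T = -0.091524 − 0.480868 = -0.572392
e^{−rT} = 0.942037
N(d₁) = 0.463538,  N(d₂) = 0.283528
Call price V = S·N(d₁) − K·e^{−rT}·N(d₂) = 88.132497 − 63.237178 = 24.895319
φ(d₁) = (1/√(2π))·e^{−d₁²/2} = 0.397275
Γ = φ(d₁) / (S·σ·√T) = 0.004345

price = 24.895319
Γ = 0.004345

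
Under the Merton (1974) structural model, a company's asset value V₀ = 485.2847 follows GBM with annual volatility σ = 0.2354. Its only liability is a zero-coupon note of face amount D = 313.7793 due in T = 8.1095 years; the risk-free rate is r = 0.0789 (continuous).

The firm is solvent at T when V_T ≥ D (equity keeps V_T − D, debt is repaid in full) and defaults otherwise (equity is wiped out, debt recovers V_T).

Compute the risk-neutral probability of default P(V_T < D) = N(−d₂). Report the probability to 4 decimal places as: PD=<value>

PD=0.1021

Apply the equity-as-call identities (strike 313.7793, horizon 8.1095 years):
d₁ = [ln(V₀/D) + (r + σ²/2)T] / (σ√T)
   = [ln(485.2847/313.7793) + (0.0789 + 0.5·0.2354²)·8.1095] / (0.2354·√8.1095)
   = [0.436046 + 0.864526] / 0.670353 = 1.940130
d₂ = d₁ − σ√T = 1.940130 − 0.670353 = 1.269777
risk-neutral PD = N(−d₂) = N(-1.269777) = 0.102082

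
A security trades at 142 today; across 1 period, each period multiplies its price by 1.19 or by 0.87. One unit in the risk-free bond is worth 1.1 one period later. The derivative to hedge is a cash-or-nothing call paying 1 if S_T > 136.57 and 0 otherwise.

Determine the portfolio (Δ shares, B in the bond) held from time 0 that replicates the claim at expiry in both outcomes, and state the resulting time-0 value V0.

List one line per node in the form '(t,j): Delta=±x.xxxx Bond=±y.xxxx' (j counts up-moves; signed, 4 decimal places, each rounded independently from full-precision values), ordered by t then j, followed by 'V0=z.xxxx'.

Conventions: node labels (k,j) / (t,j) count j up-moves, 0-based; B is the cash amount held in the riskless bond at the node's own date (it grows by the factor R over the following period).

Arbitrage-free pricing uses the up-move probability p* = (R−d)/(u−d) = 0.7188, discounting each step at R = 1.1.
Terminal payoffs: V(1,0)=0.0000, V(1,1)=1.0000
(0,0): S=142.0000. Δ = (V_up−V_dn)/(S_up−S_dn) = (1.0000−0.0000)/(168.9800−123.5400) = 0.0220. V = [p*·1.0000 + (1−p*)·0.0000]/1.1 = 0.6534. B = V − Δ·S = -2.4716.
Verification: the root portfolio costs Δ(0,0)·S0 + B(0,0) = 0.6534, matching V0.

(0,0): Delta=0.0220 Bond=-2.4716
V0=0.6534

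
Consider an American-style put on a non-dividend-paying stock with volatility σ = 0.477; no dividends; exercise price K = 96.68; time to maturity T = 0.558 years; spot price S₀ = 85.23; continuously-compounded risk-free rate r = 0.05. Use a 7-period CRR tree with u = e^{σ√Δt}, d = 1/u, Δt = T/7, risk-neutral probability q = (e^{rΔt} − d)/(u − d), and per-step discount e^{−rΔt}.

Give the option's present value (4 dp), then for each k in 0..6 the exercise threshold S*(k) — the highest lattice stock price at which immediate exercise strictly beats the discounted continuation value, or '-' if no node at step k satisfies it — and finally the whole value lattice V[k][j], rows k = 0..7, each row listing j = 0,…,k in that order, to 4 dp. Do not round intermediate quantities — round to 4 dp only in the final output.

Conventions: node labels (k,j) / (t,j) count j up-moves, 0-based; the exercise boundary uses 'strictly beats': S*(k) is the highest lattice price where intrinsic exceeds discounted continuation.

Δt=0.07971  u=1.14416  d=0.87400  q=0.48116  discount=0.99602
step 7 (expiry): payoffs max(K−S,0) = 63.4774 53.2140 39.7781 22.1890 0.0000 0.0000 0.0000 0.0000
step 6: (k=6,j=0): S=37.9893, K−S=58.6907, hold=58.3061 ⇒ V=58.6907 exercise | (k=6,j=1): S=49.7323, K−S=46.9477, hold=46.5632 ⇒ V=46.9477 exercise | (k=6,j=2): S=65.1052, K−S=31.5748, hold=31.1903 ⇒ V=31.5748 exercise | (k=6,j=3): S=85.2300, K−S=11.4500, hold=11.4666 ⇒ V=11.4666 continue | (k=6,j=4): S=111.5757, K−S=0.0000, hold=0.0000 ⇒ V=0.0000 continue | (k=6,j=5): S=146.0652, K−S=0.0000, hold=0.0000 ⇒ V=0.0000 continue | (k=6,j=6): S=191.2158, K−S=0.0000, hold=0.0000 ⇒ V=0.0000 continue  boundary S*=65.1052
step 5: (k=5,j=0): S=43.4660, K−S=53.2140, hold=52.8294 ⇒ V=53.2140 exercise | (k=5,j=1): S=56.9019, K−S=39.7781, hold=39.3935 ⇒ V=39.7781 exercise | (k=5,j=2): S=74.4910, K−S=22.1890, hold=21.8124 ⇒ V=22.1890 exercise | (k=5,j=3): S=97.5172, K−S=0.0000, hold=5.9256 ⇒ V=5.9256 continue | (k=5,j=4): S=127.6610, K−S=0.0000, hold=0.0000 ⇒ V=0.0000 continue | (k=5,j=5): S=167.1226, K−S=0.0000, hold=0.0000 ⇒ V=0.0000 continue  boundary S*=74.4910
step 4: (k=4,j=0): S=49.7323, K−S=46.9477, hold=46.5632 ⇒ V=46.9477 exercise | (k=4,j=1): S=65.1052, K−S=31.5748, hold=31.1903 ⇒ V=31.5748 exercise | (k=4,j=2): S=85.2300, K−S=11.4500, hold=14.3065 ⇒ V=14.3065 continue | (k=4,j=3): S=111.5757, K−S=0.0000, hold=3.0622 ⇒ V=3.0622 continue | (k=4,j=4): S=146.0652, K−S=0.0000, hold=0.0000 ⇒ V=0.0000 continue  boundary S*=65.1052
step 3: (k=3,j=0): S=56.9019, K−S=39.7781, hold=39.3935 ⇒ V=39.7781 exercise | (k=3,j=1): S=74.4910, K−S=22.1890, hold=23.1734 ⇒ V=23.1734 continue | (k=3,j=2): S=97.5172, K−S=0.0000, hold=8.8608 ⇒ V=8.8608 continue | (k=3,j=3): S=127.6610, K−S=0.0000, hold=1.5825 ⇒ V=1.5825 continue  boundary S*=56.9019
step 2: (k=2,j=0): S=65.1052, K−S=31.5748, hold=31.6620 ⇒ V=31.6620 continue | (k=2,j=1): S=85.2300, K−S=11.4500, hold=16.2219 ⇒ V=16.2219 continue | (k=2,j=2): S=111.5757, K−S=0.0000, hold=5.3374 ⇒ V=5.3374 continue  boundary S*=-
step 1: (k=1,j=0): S=74.4910, K−S=22.1890, hold=24.1364 ⇒ V=24.1364 continue | (k=1,j=1): S=97.5172, K−S=0.0000, hold=10.9409 ⇒ V=10.9409 continue  boundary S*=-
step 0: (k=0,j=0): S=85.2300, K−S=11.4500, hold=17.7165 ⇒ V=17.7165 continue  boundary S*=-

price = 17.7165
boundary = - - - 56.9019 65.1052 74.4910 65.1052
tree:
17.7165
24.1364 10.9409
31.6620 16.2219 5.3374
39.7781 23.1734 8.8608 1.5825
46.9477 31.5748 14.3065 3.0622 0.0000
53.2140 39.7781 22.1890 5.9256 0.0000 0.0000
58.6907 46.9477 31.5748 11.4666 0.0000 0.0000 0.0000
63.4774 53.2140 39.7781 22.1890 0.0000 0.0000 0.0000 0.0000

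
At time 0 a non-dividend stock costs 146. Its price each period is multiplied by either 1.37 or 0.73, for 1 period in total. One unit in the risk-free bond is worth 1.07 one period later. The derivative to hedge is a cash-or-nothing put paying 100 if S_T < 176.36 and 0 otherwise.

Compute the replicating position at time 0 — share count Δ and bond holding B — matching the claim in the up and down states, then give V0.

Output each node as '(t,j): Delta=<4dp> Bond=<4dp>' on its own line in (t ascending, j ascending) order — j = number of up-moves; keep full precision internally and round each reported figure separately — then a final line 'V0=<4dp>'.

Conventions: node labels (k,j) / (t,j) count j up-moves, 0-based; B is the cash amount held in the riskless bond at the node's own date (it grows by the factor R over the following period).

No-arbitrage ⇒ martingale measure with p* = (R−d)/(u−d) = 0.5312.
Payoffs at expiry: V(1,0)=100.0000, V(1,1)=0.0000
(0,0): S=146.0000. Δ = (V_up−V_dn)/(S_up−S_dn) = (0.0000−100.0000)/(200.0200−106.5800) = -1.0702. V = [p*·0.0000 + (1−p*)·100.0000]/1.07 = 43.8084. B = V − Δ·S = 200.0584.
As a check, the time-0 holding Δ(0,0)·S0 + B(0,0) comes to 43.8084 — exactly V0.

(0,0): Delta=-1.0702 Bond=200.0584
V0=43.8084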